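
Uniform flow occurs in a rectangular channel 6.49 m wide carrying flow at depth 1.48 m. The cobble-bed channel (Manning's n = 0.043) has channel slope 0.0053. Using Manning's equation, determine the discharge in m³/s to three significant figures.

A = b·y = 6.49 × 1.48 = 9.605 m²
P = b + 2y = 6.49 + 2×1.48 = 9.450 m
R = A/P = 9.605/9.450 = 1.016 m
Q = (1/n)·A·R^(2/3)·S^(1/2) = (1/0.043) × 9.605 × 1.016^(2/3) × 0.0053^(1/2) = 16.44 m³/s

16.4 m³/s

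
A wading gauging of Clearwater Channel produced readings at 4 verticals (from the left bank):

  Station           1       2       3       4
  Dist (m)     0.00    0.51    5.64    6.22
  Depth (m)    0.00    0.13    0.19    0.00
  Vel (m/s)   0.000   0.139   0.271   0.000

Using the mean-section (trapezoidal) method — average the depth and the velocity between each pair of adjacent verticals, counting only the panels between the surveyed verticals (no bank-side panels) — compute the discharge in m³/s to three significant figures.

Panel 1-2: Δb = 0.51 m, d̄ = (0.00+0.13)/2 = 0.065, v̄ = (0.000+0.139)/2 = 0.0695 → q = 0.51×0.065×0.0695 = 0.002304 m³/s
Panel 2-3: Δb = 5.13 m, d̄ = (0.13+0.19)/2 = 0.16, v̄ = (0.139+0.271)/2 = 0.205 → q = 5.13×0.16×0.205 = 0.1683 m³/s
Panel 3-4: Δb = 0.58 m, d̄ = (0.19+0.00)/2 = 0.095, v̄ = (0.271+0.000)/2 = 0.1355 → q = 0.58×0.095×0.1355 = 0.007466 m³/s
Q = Σ q = 0.1780 m³/s

0.178 m³/s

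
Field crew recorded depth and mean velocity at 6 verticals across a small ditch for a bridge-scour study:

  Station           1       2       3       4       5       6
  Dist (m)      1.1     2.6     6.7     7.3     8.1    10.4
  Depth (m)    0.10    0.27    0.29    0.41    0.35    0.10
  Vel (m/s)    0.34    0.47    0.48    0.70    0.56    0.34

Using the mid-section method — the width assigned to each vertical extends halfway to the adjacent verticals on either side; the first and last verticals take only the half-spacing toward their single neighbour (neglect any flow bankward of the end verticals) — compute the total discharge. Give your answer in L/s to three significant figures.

1250 L/s

w_1 = (2.6 − 1.1)/2 = 0.75 m; q_1 = 0.34 × 0.10 × 0.75 = 0.02550 m³/s
w_2 = (6.7 − 1.1)/2 = 2.8 m; q_2 = 0.47 × 0.27 × 2.8 = 0.3553 m³/s
w_3 = (7.3 − 2.6)/2 = 2.35 m; q_3 = 0.48 × 0.29 × 2.35 = 0.3271 m³/s
w_4 = (8.1 − 6.7)/2 = 0.7 m; q_4 = 0.70 × 0.41 × 0.7 = 0.2009 m³/s
w_5 = (10.4 − 7.3)/2 = 1.55 m; q_5 = 0.56 × 0.35 × 1.55 = 0.3038 m³/s
w_6 = (10.4 − 8.1)/2 = 1.15 m; q_6 = 0.34 × 0.10 × 1.15 = 0.03910 m³/s
Q = Σ qᵢ = 1.252 m³/s
= 1.252 × 1000 = 1252 L/s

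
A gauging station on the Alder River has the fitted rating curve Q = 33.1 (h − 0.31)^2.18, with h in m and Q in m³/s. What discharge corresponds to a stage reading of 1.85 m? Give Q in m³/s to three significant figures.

84.8 m³/s

Q = 33.1 × (1.85 − 0.31)^2.18 = 33.1 × 1.54^2.18 = 84.84 m³/s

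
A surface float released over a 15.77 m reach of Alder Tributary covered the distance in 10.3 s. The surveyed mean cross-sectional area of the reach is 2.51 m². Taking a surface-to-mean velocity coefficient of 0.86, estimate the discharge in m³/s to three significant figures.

3.30 m³/s

v_surface = L / t̄ = 15.77 / 10.3 = 1.531 m/s
v_mean = 0.86 × 1.531 = 1.317 m/s
Q = A × v_mean = 2.51 × 1.317 = 3.305 m³/s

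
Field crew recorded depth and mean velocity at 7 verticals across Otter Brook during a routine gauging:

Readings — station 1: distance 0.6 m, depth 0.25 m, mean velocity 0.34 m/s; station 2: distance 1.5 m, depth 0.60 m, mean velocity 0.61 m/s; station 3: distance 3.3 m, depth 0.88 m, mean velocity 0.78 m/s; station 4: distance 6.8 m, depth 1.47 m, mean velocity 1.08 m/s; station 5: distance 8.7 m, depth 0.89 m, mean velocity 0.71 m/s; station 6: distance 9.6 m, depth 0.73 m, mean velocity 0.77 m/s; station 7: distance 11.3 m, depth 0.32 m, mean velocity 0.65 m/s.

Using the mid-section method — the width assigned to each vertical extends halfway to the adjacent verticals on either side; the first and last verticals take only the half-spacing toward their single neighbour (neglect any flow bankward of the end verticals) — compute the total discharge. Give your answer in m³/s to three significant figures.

w_1 = (1.5 − 0.6)/2 = 0.45 m; q_1 = 0.34 × 0.25 × 0.45 = 0.03825 m³/s
w_2 = (3.3 − 0.6)/2 = 1.35 m; q_2 = 0.61 × 0.60 × 1.35 = 0.4941 m³/s
w_3 = (6.8 − 1.5)/2 = 2.65 m; q_3 = 0.78 × 0.88 × 2.65 = 1.819 m³/s
w_4 = (8.7 − 3.3)/2 = 2.7 m; q_4 = 1.08 × 1.47 × 2.7 = 4.287 m³/s
w_5 = (9.6 − 6.8)/2 = 1.4 m; q_5 = 0.71 × 0.89 × 1.4 = 0.8847 m³/s
w_6 = (11.3 − 8.7)/2 = 1.3 m; q_6 = 0.77 × 0.73 × 1.3 = 0.7307 m³/s
w_7 = (11.3 − 9.6)/2 = 0.85 m; q_7 = 0.65 × 0.32 × 0.85 = 0.1768 m³/s
Q = Σ qᵢ = 8.430 m³/s

8.43 m³/s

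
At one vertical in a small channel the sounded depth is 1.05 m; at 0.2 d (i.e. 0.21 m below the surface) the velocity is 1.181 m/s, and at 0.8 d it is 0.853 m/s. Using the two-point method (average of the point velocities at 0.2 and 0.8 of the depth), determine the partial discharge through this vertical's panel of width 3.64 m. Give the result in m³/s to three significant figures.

3.89 m³/s

v̄ = (1.181 + 0.853) / 2 = 1.017 m/s
q = v̄ × d × w = 1.017 × 1.05 × 3.64 = 3.887 m³/s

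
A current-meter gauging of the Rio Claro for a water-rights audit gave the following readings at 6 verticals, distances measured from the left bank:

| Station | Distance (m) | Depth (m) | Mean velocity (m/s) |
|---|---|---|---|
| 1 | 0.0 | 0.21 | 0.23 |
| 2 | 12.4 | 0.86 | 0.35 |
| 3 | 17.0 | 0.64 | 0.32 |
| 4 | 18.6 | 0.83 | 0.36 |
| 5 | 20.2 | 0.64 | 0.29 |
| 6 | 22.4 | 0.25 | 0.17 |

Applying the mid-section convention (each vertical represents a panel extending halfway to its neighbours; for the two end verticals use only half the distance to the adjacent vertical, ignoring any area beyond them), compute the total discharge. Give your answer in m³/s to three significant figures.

4.37 m³/s

w_1 = (12.4 − 0.0)/2 = 6.2 m; q_1 = 0.23 × 0.21 × 6.2 = 0.2995 m³/s
w_2 = (17.0 − 0.0)/2 = 8.5 m; q_2 = 0.35 × 0.86 × 8.5 = 2.559 m³/s
w_3 = (18.6 − 12.4)/2 = 3.1 m; q_3 = 0.32 × 0.64 × 3.1 = 0.6349 m³/s
w_4 = (20.2 − 17.0)/2 = 1.6 m; q_4 = 0.36 × 0.83 × 1.6 = 0.4781 m³/s
w_5 = (22.4 − 18.6)/2 = 1.9 m; q_5 = 0.29 × 0.64 × 1.9 = 0.3526 m³/s
w_6 = (22.4 − 20.2)/2 = 1.1 m; q_6 = 0.17 × 0.25 × 1.1 = 0.04675 m³/s
Q = Σ qᵢ = 4.370 m³/s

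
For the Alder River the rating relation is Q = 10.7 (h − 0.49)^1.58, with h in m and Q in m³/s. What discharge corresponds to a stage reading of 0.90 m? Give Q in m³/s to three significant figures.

Q = 10.7 × (0.90 − 0.49)^1.58 = 10.7 × 0.41^1.58 = 2.616 m³/s

2.62 m³/s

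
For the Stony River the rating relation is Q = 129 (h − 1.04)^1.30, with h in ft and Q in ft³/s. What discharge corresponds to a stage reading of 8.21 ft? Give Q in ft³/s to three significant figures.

Q = 129 × (8.21 − 1.04)^1.30 = 129 × 7.17^1.30 = 1670 ft³/s

1670 ft³/s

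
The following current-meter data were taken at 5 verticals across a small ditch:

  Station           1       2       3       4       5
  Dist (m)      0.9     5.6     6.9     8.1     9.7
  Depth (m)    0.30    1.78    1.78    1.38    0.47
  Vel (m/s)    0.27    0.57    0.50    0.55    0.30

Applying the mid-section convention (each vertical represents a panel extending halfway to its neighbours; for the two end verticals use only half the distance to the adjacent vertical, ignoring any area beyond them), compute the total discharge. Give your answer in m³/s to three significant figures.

w_1 = (5.6 − 0.9)/2 = 2.35 m; q_1 = 0.27 × 0.30 × 2.35 = 0.1904 m³/s
w_2 = (6.9 − 0.9)/2 = 3 m; q_2 = 0.57 × 1.78 × 3 = 3.044 m³/s
w_3 = (8.1 − 5.6)/2 = 1.25 m; q_3 = 0.50 × 1.78 × 1.25 = 1.113 m³/s
w_4 = (9.7 − 6.9)/2 = 1.4 m; q_4 = 0.55 × 1.38 × 1.4 = 1.063 m³/s
w_5 = (9.7 − 8.1)/2 = 0.8 m; q_5 = 0.30 × 0.47 × 0.8 = 0.1128 m³/s
Q = Σ qᵢ = 5.522 m³/s

5.52 m³/s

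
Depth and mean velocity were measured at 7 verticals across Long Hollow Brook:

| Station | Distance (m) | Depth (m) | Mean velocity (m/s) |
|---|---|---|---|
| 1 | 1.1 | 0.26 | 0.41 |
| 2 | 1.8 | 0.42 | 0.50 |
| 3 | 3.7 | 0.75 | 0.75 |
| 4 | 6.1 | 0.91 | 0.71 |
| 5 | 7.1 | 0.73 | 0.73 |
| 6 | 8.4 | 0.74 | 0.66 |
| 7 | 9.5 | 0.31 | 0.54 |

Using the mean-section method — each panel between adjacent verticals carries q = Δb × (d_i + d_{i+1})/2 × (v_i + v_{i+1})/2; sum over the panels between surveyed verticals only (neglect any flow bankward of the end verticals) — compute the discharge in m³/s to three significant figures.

3.86 m³/s

Panel 1-2: Δb = 0.7 m, d̄ = (0.26+0.42)/2 = 0.34, v̄ = (0.41+0.50)/2 = 0.455 → q = 0.7×0.34×0.455 = 0.1083 m³/s
Panel 2-3: Δb = 1.9 m, d̄ = (0.42+0.75)/2 = 0.585, v̄ = (0.50+0.75)/2 = 0.625 → q = 1.9×0.585×0.625 = 0.6947 m³/s
Panel 3-4: Δb = 2.4 m, d̄ = (0.75+0.91)/2 = 0.83, v̄ = (0.75+0.71)/2 = 0.73 → q = 2.4×0.83×0.73 = 1.454 m³/s
Panel 4-5: Δb = 1 m, d̄ = (0.91+0.73)/2 = 0.82, v̄ = (0.71+0.73)/2 = 0.72 → q = 1×0.82×0.72 = 0.5904 m³/s
Panel 5-6: Δb = 1.3 m, d̄ = (0.73+0.74)/2 = 0.735, v̄ = (0.73+0.66)/2 = 0.695 → q = 1.3×0.735×0.695 = 0.6641 m³/s
Panel 6-7: Δb = 1.1 m, d̄ = (0.74+0.31)/2 = 0.525, v̄ = (0.66+0.54)/2 = 0.6 → q = 1.1×0.525×0.6 = 0.3465 m³/s
Q = Σ q = 3.858 m³/s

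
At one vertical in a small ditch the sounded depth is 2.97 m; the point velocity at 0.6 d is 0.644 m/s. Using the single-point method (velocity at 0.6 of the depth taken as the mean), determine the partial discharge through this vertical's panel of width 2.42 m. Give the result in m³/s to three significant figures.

v̄ = v₀.₆ = 0.644 m/s
q = v̄ × d × w = 0.6440 × 2.97 × 2.42 = 4.629 m³/s

4.63 m³/s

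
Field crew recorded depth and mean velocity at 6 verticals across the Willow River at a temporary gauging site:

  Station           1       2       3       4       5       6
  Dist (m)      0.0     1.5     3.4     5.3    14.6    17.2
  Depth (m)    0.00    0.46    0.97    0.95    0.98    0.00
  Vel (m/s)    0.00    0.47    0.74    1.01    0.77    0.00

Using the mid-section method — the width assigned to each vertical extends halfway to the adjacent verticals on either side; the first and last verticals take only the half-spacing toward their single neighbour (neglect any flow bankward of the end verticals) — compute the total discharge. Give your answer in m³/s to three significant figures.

11.6 m³/s

w_2 = (3.4 − 0.0)/2 = 1.7 m; q_2 = 0.47 × 0.46 × 1.7 = 0.3675 m³/s
w_3 = (5.3 − 1.5)/2 = 1.9 m; q_3 = 0.74 × 0.97 × 1.9 = 1.364 m³/s
w_4 = (14.6 − 3.4)/2 = 5.6 m; q_4 = 1.01 × 0.95 × 5.6 = 5.373 m³/s
w_5 = (17.2 − 5.3)/2 = 5.95 m; q_5 = 0.77 × 0.98 × 5.95 = 4.490 m³/s
Stations 1, 6 contribute zero (depth or velocity is 0).
Q = Σ qᵢ = 11.59 m³/s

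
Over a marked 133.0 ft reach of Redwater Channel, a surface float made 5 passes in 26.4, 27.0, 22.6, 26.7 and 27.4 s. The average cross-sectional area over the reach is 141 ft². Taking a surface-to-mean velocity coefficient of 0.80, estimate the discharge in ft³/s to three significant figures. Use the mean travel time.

t̄ = (26.4 + 27.0 + 22.6 + 26.7 + 27.4) / 5 = 26.02 s
v_surface = L / t̄ = 133.0 / 26.02 = 5.111 ft/s
v_mean = 0.80 × 5.111 = 4.089 ft/s
Q = A × v_mean = 141 × 4.089 = 576.6 ft³/s

577 ft³/s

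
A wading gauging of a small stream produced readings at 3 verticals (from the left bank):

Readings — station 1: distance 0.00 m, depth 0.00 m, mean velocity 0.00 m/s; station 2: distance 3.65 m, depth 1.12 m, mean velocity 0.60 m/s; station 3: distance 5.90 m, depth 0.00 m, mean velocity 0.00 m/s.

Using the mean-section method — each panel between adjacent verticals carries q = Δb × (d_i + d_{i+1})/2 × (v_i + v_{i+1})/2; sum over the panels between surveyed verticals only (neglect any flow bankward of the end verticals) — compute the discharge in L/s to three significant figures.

Panel 1-2: Δb = 3.65 m, d̄ = (0.00+1.12)/2 = 0.56, v̄ = (0.00+0.60)/2 = 0.3 → q = 3.65×0.56×0.3 = 0.6132 m³/s
Panel 2-3: Δb = 2.25 m, d̄ = (1.12+0.00)/2 = 0.56, v̄ = (0.60+0.00)/2 = 0.3 → q = 2.25×0.56×0.3 = 0.3780 m³/s
Q = Σ q = 0.9912 m³/s
= 0.9912 × 1000 = 991.2 L/s

991 L/s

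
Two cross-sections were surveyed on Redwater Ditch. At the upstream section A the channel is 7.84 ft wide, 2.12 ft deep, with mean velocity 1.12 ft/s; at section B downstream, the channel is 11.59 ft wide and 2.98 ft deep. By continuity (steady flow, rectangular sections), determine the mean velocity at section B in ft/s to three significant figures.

Q = A₁V₁ = (7.84×2.12) × 1.12 = 18.62 ft³/s
A₂ = 11.59 × 2.98 = 34.54 ft²
V₂ = Q/A₂ = 18.62/34.54 = 0.5390 ft/s

0.539 ft/s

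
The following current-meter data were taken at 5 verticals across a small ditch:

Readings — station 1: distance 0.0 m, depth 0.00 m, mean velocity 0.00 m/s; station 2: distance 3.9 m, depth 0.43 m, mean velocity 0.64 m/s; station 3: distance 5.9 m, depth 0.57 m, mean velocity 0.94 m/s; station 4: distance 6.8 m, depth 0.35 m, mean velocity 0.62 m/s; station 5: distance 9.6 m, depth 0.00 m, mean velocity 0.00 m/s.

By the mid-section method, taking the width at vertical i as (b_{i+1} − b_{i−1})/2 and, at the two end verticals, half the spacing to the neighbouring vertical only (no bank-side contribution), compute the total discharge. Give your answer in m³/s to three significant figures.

w_2 = (5.9 − 0.0)/2 = 2.95 m; q_2 = 0.64 × 0.43 × 2.95 = 0.8118 m³/s
w_3 = (6.8 − 3.9)/2 = 1.45 m; q_3 = 0.94 × 0.57 × 1.45 = 0.7769 m³/s
w_4 = (9.6 − 5.9)/2 = 1.85 m; q_4 = 0.62 × 0.35 × 1.85 = 0.4015 m³/s
Stations 1, 5 contribute zero (depth or velocity is 0).
Q = Σ qᵢ = 1.990 m³/s

1.99 m³/s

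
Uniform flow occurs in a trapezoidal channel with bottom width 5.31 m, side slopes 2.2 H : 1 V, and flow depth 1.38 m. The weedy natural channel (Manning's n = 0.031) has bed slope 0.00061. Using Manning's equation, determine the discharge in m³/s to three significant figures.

8.94 m³/s

A = (b + z·y)·y = (5.31 + 2.2×1.38)×1.38 = 11.52 m²
P = b + 2y√(1+z²) = 5.31 + 2×1.38×√(1+2.2²) = 11.98 m
R = A/P = 11.52/11.98 = 0.9614 m
Q = (1/n)·A·R^(2/3)·S^(1/2) = (1/0.031) × 11.52 × 0.9614^(2/3) × 0.00061^(1/2) = 8.939 m³/s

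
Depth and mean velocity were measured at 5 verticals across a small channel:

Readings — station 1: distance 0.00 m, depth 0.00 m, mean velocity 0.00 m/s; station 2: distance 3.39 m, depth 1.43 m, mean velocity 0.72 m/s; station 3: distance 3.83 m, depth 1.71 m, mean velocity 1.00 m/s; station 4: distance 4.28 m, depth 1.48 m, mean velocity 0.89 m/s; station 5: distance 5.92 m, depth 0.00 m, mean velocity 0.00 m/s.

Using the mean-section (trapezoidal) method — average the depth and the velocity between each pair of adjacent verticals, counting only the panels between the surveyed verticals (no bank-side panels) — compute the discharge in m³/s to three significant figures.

2.68 m³/s

Panel 1-2: Δb = 3.39 m, d̄ = (0.00+1.43)/2 = 0.715, v̄ = (0.00+0.72)/2 = 0.36 → q = 3.39×0.715×0.36 = 0.8726 m³/s
Panel 2-3: Δb = 0.44 m, d̄ = (1.43+1.71)/2 = 1.57, v̄ = (0.72+1.00)/2 = 0.86 → q = 0.44×1.57×0.86 = 0.5941 m³/s
Panel 3-4: Δb = 0.45 m, d̄ = (1.71+1.48)/2 = 1.595, v̄ = (1.00+0.89)/2 = 0.945 → q = 0.45×1.595×0.945 = 0.6783 m³/s
Panel 4-5: Δb = 1.64 m, d̄ = (1.48+0.00)/2 = 0.74, v̄ = (0.89+0.00)/2 = 0.445 → q = 1.64×0.74×0.445 = 0.5401 m³/s
Q = Σ q = 2.685 m³/s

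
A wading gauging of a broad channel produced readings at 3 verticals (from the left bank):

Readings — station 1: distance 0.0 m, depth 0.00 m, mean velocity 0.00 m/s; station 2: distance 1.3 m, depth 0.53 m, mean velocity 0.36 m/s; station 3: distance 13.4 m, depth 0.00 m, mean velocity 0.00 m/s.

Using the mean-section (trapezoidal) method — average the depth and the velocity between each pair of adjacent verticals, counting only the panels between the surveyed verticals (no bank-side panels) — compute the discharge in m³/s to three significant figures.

Panel 1-2: Δb = 1.3 m, d̄ = (0.00+0.53)/2 = 0.265, v̄ = (0.00+0.36)/2 = 0.18 → q = 1.3×0.265×0.18 = 0.06201 m³/s
Panel 2-3: Δb = 12.1 m, d̄ = (0.53+0.00)/2 = 0.265, v̄ = (0.36+0.00)/2 = 0.18 → q = 12.1×0.265×0.18 = 0.5772 m³/s
Q = Σ q = 0.6392 m³/s

0.639 m³/s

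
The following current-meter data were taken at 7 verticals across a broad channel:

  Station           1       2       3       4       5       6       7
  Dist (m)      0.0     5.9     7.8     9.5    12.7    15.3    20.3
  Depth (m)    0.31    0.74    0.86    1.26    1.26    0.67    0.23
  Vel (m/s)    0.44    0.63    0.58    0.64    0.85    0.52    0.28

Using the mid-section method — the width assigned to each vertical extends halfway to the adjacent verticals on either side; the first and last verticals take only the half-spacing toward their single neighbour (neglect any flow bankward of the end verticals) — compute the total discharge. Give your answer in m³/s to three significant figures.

9.68 m³/s

w_1 = (5.9 − 0.0)/2 = 2.95 m; q_1 = 0.44 × 0.31 × 2.95 = 0.4024 m³/s
w_2 = (7.8 − 0.0)/2 = 3.9 m; q_2 = 0.63 × 0.74 × 3.9 = 1.818 m³/s
w_3 = (9.5 − 5.9)/2 = 1.8 m; q_3 = 0.58 × 0.86 × 1.8 = 0.8978 m³/s
w_4 = (12.7 − 7.8)/2 = 2.45 m; q_4 = 0.64 × 1.26 × 2.45 = 1.976 m³/s
w_5 = (15.3 − 9.5)/2 = 2.9 m; q_5 = 0.85 × 1.26 × 2.9 = 3.106 m³/s
w_6 = (20.3 − 12.7)/2 = 3.8 m; q_6 = 0.52 × 0.67 × 3.8 = 1.324 m³/s
w_7 = (20.3 − 15.3)/2 = 2.5 m; q_7 = 0.28 × 0.23 × 2.5 = 0.1610 m³/s
Q = Σ qᵢ = 9.685 m³/s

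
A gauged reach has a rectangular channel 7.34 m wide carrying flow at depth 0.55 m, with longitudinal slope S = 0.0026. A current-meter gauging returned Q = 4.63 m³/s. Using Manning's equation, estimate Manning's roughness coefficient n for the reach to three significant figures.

A = b·y = 7.34 × 0.55 = 4.037 m²
P = b + 2y = 7.34 + 2×0.55 = 8.440 m
R = A/P = 4.037/8.440 = 0.4783 m
n = (1/Q)·A·R^(2/3)·S^(1/2) = (1/4.63) × 4.037 × 0.6116 × 0.05099 = 0.02719

0.0272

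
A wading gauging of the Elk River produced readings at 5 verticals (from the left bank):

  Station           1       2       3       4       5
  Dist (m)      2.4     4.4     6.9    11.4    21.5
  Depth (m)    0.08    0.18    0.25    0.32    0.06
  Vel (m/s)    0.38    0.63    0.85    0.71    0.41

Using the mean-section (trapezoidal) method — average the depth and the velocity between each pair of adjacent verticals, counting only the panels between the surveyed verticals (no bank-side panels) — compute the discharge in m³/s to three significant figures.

2.60 m³/s

Panel 1-2: Δb = 2 m, d̄ = (0.08+0.18)/2 = 0.13, v̄ = (0.38+0.63)/2 = 0.505 → q = 2×0.13×0.505 = 0.1313 m³/s
Panel 2-3: Δb = 2.5 m, d̄ = (0.18+0.25)/2 = 0.215, v̄ = (0.63+0.85)/2 = 0.74 → q = 2.5×0.215×0.74 = 0.3978 m³/s
Panel 3-4: Δb = 4.5 m, d̄ = (0.25+0.32)/2 = 0.285, v̄ = (0.85+0.71)/2 = 0.78 → q = 4.5×0.285×0.78 = 1.000 m³/s
Panel 4-5: Δb = 10.1 m, d̄ = (0.32+0.06)/2 = 0.19, v̄ = (0.71+0.41)/2 = 0.56 → q = 10.1×0.19×0.56 = 1.075 m³/s
Q = Σ q = 2.604 m³/s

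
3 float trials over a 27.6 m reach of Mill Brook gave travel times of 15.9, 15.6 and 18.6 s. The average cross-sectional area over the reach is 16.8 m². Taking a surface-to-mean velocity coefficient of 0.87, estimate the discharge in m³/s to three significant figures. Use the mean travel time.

24.2 m³/s

t̄ = (15.9 + 15.6 + 18.6) / 3 = 16.7 s
v_surface = L / t̄ = 27.6 / 16.7 = 1.653 m/s
v_mean = 0.87 × 1.653 = 1.438 m/s
Q = A × v_mean = 16.8 × 1.438 = 24.16 m³/s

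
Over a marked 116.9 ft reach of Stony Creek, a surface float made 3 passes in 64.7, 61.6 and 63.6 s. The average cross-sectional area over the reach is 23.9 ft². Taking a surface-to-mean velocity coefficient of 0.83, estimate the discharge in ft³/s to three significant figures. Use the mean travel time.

36.6 ft³/s

t̄ = (64.7 + 61.6 + 63.6) / 3 = 63.3 s
v_surface = L / t̄ = 116.9 / 63.3 = 1.847 ft/s
v_mean = 0.83 × 1.847 = 1.533 ft/s
Q = A × v_mean = 23.9 × 1.533 = 36.63 ft³/s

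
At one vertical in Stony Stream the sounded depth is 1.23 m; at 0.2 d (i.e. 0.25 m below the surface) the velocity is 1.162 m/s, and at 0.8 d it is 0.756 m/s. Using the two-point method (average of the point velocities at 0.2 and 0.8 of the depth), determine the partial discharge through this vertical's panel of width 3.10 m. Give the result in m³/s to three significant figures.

v̄ = (1.162 + 0.756) / 2 = 0.9590 m/s
q = v̄ × d × w = 0.9590 × 1.23 × 3.10 = 3.657 m³/s

3.66 m³/s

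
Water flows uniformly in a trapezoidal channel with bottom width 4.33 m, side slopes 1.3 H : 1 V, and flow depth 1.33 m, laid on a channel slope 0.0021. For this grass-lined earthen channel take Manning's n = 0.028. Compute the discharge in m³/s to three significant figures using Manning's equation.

A = (b + z·y)·y = (4.33 + 1.3×1.33)×1.33 = 8.058 m²
P = b + 2y√(1+z²) = 4.33 + 2×1.33×√(1+1.3²) = 8.693 m
R = A/P = 8.058/8.693 = 0.9270 m
Q = (1/n)·A·R^(2/3)·S^(1/2) = (1/0.028) × 8.058 × 0.9270^(2/3) × 0.0021^(1/2) = 12.54 m³/s

12.5 m³/s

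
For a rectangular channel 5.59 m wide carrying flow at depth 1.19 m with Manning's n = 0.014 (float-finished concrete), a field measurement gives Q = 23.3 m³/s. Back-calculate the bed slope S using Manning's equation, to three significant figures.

0.00306

A = b·y = 5.59 × 1.19 = 6.652 m²
P = b + 2y = 5.59 + 2×1.19 = 7.970 m
R = A/P = 6.652/7.970 = 0.8346 m
S = (Q·n / (1·A·R^(2/3)))² = (23.3×0.014 / (1×6.652×0.8865))² = 0.003060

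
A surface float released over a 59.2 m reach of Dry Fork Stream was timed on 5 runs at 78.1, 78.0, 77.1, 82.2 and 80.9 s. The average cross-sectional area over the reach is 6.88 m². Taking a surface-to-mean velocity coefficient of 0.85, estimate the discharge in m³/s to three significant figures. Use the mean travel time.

4.37 m³/s

t̄ = (78.1 + 78.0 + 77.1 + 82.2 + 80.9) / 5 = 79.26 s
v_surface = L / t̄ = 59.2 / 79.26 = 0.7469 m/s
v_mean = 0.85 × 0.7469 = 0.6349 m/s
Q = A × v_mean = 6.88 × 0.6349 = 4.368 m³/s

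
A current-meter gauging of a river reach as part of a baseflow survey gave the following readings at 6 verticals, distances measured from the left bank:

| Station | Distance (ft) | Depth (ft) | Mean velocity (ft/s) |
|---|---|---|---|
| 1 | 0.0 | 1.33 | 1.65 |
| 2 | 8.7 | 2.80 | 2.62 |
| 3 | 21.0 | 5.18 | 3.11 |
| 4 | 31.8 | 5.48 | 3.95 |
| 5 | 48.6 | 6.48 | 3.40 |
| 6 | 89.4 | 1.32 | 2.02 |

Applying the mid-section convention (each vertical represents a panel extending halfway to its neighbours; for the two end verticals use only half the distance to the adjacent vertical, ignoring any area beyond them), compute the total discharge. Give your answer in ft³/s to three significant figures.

1260 ft³/s

w_1 = (8.7 − 0.0)/2 = 4.35 ft; q_1 = 1.65 × 1.33 × 4.35 = 9.546 ft³/s
w_2 = (21.0 − 0.0)/2 = 10.5 ft; q_2 = 2.62 × 2.80 × 10.5 = 77.03 ft³/s
w_3 = (31.8 − 8.7)/2 = 11.55 ft; q_3 = 3.11 × 5.18 × 11.55 = 186.1 ft³/s
w_4 = (48.6 − 21.0)/2 = 13.8 ft; q_4 = 3.95 × 5.48 × 13.8 = 298.7 ft³/s
w_5 = (89.4 − 31.8)/2 = 28.8 ft; q_5 = 3.40 × 6.48 × 28.8 = 634.5 ft³/s
w_6 = (89.4 − 48.6)/2 = 20.4 ft; q_6 = 2.02 × 1.32 × 20.4 = 54.39 ft³/s
Q = Σ qᵢ = 1260 ft³/s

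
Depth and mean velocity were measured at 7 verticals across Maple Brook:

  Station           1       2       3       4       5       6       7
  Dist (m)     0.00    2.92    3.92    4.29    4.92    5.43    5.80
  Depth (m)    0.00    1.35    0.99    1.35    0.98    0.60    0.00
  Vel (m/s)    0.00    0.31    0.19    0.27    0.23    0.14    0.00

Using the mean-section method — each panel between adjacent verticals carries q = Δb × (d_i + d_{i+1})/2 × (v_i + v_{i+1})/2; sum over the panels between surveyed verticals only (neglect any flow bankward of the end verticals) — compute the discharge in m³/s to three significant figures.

Panel 1-2: Δb = 2.92 m, d̄ = (0.00+1.35)/2 = 0.675, v̄ = (0.00+0.31)/2 = 0.155 → q = 2.92×0.675×0.155 = 0.3055 m³/s
Panel 2-3: Δb = 1 m, d̄ = (1.35+0.99)/2 = 1.17, v̄ = (0.31+0.19)/2 = 0.25 → q = 1×1.17×0.25 = 0.2925 m³/s
Panel 3-4: Δb = 0.37 m, d̄ = (0.99+1.35)/2 = 1.17, v̄ = (0.19+0.27)/2 = 0.23 → q = 0.37×1.17×0.23 = 0.09957 m³/s
Panel 4-5: Δb = 0.63 m, d̄ = (1.35+0.98)/2 = 1.165, v̄ = (0.27+0.23)/2 = 0.25 → q = 0.63×1.165×0.25 = 0.1835 m³/s
Panel 5-6: Δb = 0.51 m, d̄ = (0.98+0.60)/2 = 0.79, v̄ = (0.23+0.14)/2 = 0.185 → q = 0.51×0.79×0.185 = 0.07454 m³/s
Panel 6-7: Δb = 0.37 m, d̄ = (0.60+0.00)/2 = 0.3, v̄ = (0.14+0.00)/2 = 0.07 → q = 0.37×0.3×0.07 = 0.007770 m³/s
Q = Σ q = 0.9634 m³/s

0.963 m³/s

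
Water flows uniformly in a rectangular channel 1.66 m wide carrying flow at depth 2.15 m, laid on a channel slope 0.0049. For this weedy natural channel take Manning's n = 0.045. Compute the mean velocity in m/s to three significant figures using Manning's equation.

1.11 m/s

A = b·y = 1.66 × 2.15 = 3.569 m²
P = b + 2y = 1.66 + 2×2.15 = 5.960 m
R = A/P = 3.569/5.960 = 0.5988 m
Q = (1/n)·A·R^(2/3)·S^(1/2) = (1/0.045) × 3.569 × 0.5988^(2/3) × 0.0049^(1/2) = 3.944 m³/s
V = Q/A = 3.944/3.569 = 1.105 m/s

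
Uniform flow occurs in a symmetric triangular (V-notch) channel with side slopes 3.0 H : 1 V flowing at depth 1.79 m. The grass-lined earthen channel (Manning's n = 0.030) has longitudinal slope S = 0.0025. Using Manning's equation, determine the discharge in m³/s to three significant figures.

14.4 m³/s

A = z·y² = 3.0×1.79² = 9.612 m²
P = 2y√(1+z²) = 2×1.79×√(1+3.0²) = 11.32 m
R = A/P = 9.612/11.32 = 0.8491 m
Q = (1/n)·A·R^(2/3)·S^(1/2) = (1/0.030) × 9.612 × 0.8491^(2/3) × 0.0025^(1/2) = 14.36 m³/s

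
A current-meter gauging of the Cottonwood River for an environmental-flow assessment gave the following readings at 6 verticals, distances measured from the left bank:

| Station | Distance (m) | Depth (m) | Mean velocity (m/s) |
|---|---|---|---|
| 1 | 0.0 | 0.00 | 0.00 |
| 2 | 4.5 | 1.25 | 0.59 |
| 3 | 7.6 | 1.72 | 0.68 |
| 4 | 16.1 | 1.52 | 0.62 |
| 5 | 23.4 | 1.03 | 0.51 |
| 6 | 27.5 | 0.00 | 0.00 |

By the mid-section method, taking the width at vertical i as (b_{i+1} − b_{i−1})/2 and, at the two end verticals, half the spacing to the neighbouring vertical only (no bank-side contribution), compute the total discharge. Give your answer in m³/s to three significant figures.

w_2 = (7.6 − 0.0)/2 = 3.8 m; q_2 = 0.59 × 1.25 × 3.8 = 2.803 m³/s
w_3 = (16.1 − 4.5)/2 = 5.8 m; q_3 = 0.68 × 1.72 × 5.8 = 6.784 m³/s
w_4 = (23.4 − 7.6)/2 = 7.9 m; q_4 = 0.62 × 1.52 × 7.9 = 7.445 m³/s
w_5 = (27.5 − 16.1)/2 = 5.7 m; q_5 = 0.51 × 1.03 × 5.7 = 2.994 m³/s
Stations 1, 6 contribute zero (depth or velocity is 0).
Q = Σ qᵢ = 20.03 m³/s

20.0 m³/s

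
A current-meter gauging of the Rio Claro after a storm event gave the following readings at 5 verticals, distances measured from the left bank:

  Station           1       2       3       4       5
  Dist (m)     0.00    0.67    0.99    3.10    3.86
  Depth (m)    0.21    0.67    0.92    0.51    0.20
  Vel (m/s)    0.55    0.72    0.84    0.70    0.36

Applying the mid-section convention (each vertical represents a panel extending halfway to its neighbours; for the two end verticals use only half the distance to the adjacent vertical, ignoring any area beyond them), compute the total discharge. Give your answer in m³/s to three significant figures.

1.76 m³/s

w_1 = (0.67 − 0.00)/2 = 0.335 m; q_1 = 0.55 × 0.21 × 0.335 = 0.03869 m³/s
w_2 = (0.99 − 0.00)/2 = 0.495 m; q_2 = 0.72 × 0.67 × 0.495 = 0.2388 m³/s
w_3 = (3.10 − 0.67)/2 = 1.215 m; q_3 = 0.84 × 0.92 × 1.215 = 0.9390 m³/s
w_4 = (3.86 − 0.99)/2 = 1.435 m; q_4 = 0.70 × 0.51 × 1.435 = 0.5123 m³/s
w_5 = (3.86 − 3.10)/2 = 0.38 m; q_5 = 0.36 × 0.20 × 0.38 = 0.02736 m³/s
Q = Σ qᵢ = 1.756 m³/s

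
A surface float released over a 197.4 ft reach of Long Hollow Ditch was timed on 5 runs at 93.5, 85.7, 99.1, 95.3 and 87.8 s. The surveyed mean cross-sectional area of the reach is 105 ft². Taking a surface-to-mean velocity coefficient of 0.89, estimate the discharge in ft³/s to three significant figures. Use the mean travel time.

t̄ = (93.5 + 85.7 + 99.1 + 95.3 + 87.8) / 5 = 92.28 s
v_surface = L / t̄ = 197.4 / 92.28 = 2.139 ft/s
v_mean = 0.89 × 2.139 = 1.904 ft/s
Q = A × v_mean = 105 × 1.904 = 199.9 ft³/s

200 ft³/s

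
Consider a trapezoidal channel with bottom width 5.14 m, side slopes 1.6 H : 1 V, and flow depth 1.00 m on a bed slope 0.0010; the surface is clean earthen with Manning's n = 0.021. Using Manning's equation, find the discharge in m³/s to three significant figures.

A = (b + z·y)·y = (5.14 + 1.6×1.00)×1.00 = 6.740 m²
P = b + 2y√(1+z²) = 5.14 + 2×1.00×√(1+1.6²) = 8.914 m
R = A/P = 6.740/8.914 = 0.7561 m
Q = (1/n)·A·R^(2/3)·S^(1/2) = (1/0.021) × 6.740 × 0.7561^(2/3) × 0.0010^(1/2) = 8.424 m³/s

8.42 m³/s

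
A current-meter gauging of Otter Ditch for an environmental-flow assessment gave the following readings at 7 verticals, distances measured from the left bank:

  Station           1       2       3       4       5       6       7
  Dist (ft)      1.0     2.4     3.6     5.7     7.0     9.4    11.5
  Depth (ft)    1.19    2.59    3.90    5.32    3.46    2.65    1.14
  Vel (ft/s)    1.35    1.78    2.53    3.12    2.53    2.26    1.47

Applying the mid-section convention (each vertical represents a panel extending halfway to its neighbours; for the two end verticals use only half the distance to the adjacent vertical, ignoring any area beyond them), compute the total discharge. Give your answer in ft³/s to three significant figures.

83.0 ft³/s

w_1 = (2.4 − 1.0)/2 = 0.7 ft; q_1 = 1.35 × 1.19 × 0.7 = 1.125 ft³/s
w_2 = (3.6 − 1.0)/2 = 1.3 ft; q_2 = 1.78 × 2.59 × 1.3 = 5.993 ft³/s
w_3 = (5.7 − 2.4)/2 = 1.65 ft; q_3 = 2.53 × 3.90 × 1.65 = 16.28 ft³/s
w_4 = (7.0 − 3.6)/2 = 1.7 ft; q_4 = 3.12 × 5.32 × 1.7 = 28.22 ft³/s
w_5 = (9.4 − 5.7)/2 = 1.85 ft; q_5 = 2.53 × 3.46 × 1.85 = 16.19 ft³/s
w_6 = (11.5 − 7.0)/2 = 2.25 ft; q_6 = 2.26 × 2.65 × 2.25 = 13.48 ft³/s
w_7 = (11.5 − 9.4)/2 = 1.05 ft; q_7 = 1.47 × 1.14 × 1.05 = 1.760 ft³/s
Q = Σ qᵢ = 83.05 ft³/s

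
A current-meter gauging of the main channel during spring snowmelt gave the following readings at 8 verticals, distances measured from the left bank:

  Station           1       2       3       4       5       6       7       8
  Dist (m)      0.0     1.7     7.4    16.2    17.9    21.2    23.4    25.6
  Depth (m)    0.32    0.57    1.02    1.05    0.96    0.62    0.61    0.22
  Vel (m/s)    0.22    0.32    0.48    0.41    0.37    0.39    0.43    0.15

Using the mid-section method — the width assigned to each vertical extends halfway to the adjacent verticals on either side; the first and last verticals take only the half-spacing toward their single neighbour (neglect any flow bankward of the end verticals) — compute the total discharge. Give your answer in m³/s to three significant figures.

w_1 = (1.7 − 0.0)/2 = 0.85 m; q_1 = 0.22 × 0.32 × 0.85 = 0.05984 m³/s
w_2 = (7.4 − 0.0)/2 = 3.7 m; q_2 = 0.32 × 0.57 × 3.7 = 0.6749 m³/s
w_3 = (16.2 − 1.7)/2 = 7.25 m; q_3 = 0.48 × 1.02 × 7.25 = 3.550 m³/s
w_4 = (17.9 − 7.4)/2 = 5.25 m; q_4 = 0.41 × 1.05 × 5.25 = 2.260 m³/s
w_5 = (21.2 − 16.2)/2 = 2.5 m; q_5 = 0.37 × 0.96 × 2.5 = 0.8880 m³/s
w_6 = (23.4 − 17.9)/2 = 2.75 m; q_6 = 0.39 × 0.62 × 2.75 = 0.6650 m³/s
w_7 = (25.6 − 21.2)/2 = 2.2 m; q_7 = 0.43 × 0.61 × 2.2 = 0.5771 m³/s
w_8 = (25.6 − 23.4)/2 = 1.1 m; q_8 = 0.15 × 0.22 × 1.1 = 0.03630 m³/s
Q = Σ qᵢ = 8.711 m³/s

8.71 m³/s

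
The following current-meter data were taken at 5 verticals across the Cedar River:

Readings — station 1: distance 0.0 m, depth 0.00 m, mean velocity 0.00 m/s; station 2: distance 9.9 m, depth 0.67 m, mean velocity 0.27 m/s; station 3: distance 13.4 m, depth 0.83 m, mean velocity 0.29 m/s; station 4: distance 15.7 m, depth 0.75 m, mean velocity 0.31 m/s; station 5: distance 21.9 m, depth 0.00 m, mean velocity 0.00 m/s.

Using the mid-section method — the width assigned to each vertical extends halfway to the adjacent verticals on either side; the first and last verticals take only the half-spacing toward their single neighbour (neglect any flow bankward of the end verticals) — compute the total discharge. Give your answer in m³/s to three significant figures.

w_2 = (13.4 − 0.0)/2 = 6.7 m; q_2 = 0.27 × 0.67 × 6.7 = 1.212 m³/s
w_3 = (15.7 − 9.9)/2 = 2.9 m; q_3 = 0.29 × 0.83 × 2.9 = 0.6980 m³/s
w_4 = (21.9 − 13.4)/2 = 4.25 m; q_4 = 0.31 × 0.75 × 4.25 = 0.9881 m³/s
Stations 1, 5 contribute zero (depth or velocity is 0).
Q = Σ qᵢ = 2.898 m³/s

2.90 m³/s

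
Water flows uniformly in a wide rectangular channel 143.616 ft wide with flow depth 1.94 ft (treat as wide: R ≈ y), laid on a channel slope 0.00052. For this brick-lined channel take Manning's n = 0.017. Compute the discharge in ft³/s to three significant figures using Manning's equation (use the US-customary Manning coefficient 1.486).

864 ft³/s

A = b·y = 143.616 × 1.94 = 278.6 ft²
Wide channel: R ≈ y = 1.94 ft
Q = (1.486/n)·A·R^(2/3)·S^(1/2) = (1.486/0.017) × 278.6 × 1.940^(2/3) × 0.00052^(1/2) = 863.9 ft³/s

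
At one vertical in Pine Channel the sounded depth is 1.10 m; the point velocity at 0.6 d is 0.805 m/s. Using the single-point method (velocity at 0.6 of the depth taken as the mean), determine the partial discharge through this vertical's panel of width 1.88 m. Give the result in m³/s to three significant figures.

1.66 m³/s

v̄ = v₀.₆ = 0.805 m/s
q = v̄ × d × w = 0.8050 × 1.10 × 1.88 = 1.665 m³/s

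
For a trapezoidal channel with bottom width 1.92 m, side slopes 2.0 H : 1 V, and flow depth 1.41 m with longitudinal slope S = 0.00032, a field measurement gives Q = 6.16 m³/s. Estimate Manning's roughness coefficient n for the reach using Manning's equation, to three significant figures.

0.0169

A = (b + z·y)·y = (1.92 + 2.0×1.41)×1.41 = 6.683 m²
P = b + 2y√(1+z²) = 1.92 + 2×1.41×√(1+2.0²) = 8.226 m
R = A/P = 6.683/8.226 = 0.8125 m
n = (1/Q)·A·R^(2/3)·S^(1/2) = (1/6.16) × 6.683 × 0.8707 × 0.01789 = 0.01690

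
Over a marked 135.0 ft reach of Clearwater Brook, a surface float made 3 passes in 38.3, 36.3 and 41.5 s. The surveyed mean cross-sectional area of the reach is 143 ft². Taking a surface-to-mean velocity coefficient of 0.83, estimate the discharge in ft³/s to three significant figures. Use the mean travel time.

t̄ = (38.3 + 36.3 + 41.5) / 3 = 38.7 s
v_surface = L / t̄ = 135.0 / 38.7 = 3.488 ft/s
v_mean = 0.83 × 3.488 = 2.895 ft/s
Q = A × v_mean = 143 × 2.895 = 414.0 ft³/s

414 ft³/s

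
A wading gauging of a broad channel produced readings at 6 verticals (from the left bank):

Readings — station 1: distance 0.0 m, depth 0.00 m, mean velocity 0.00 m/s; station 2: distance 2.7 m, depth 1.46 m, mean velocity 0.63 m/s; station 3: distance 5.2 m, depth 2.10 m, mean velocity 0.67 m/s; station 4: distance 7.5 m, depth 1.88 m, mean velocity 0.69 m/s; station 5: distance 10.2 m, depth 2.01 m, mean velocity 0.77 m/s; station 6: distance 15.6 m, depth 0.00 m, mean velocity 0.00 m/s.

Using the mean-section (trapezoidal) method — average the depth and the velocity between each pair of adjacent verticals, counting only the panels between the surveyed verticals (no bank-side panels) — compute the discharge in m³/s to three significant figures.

12.5 m³/s

Panel 1-2: Δb = 2.7 m, d̄ = (0.00+1.46)/2 = 0.73, v̄ = (0.00+0.63)/2 = 0.315 → q = 2.7×0.73×0.315 = 0.6209 m³/s
Panel 2-3: Δb = 2.5 m, d̄ = (1.46+2.10)/2 = 1.78, v̄ = (0.63+0.67)/2 = 0.65 → q = 2.5×1.78×0.65 = 2.893 m³/s
Panel 3-4: Δb = 2.3 m, d̄ = (2.10+1.88)/2 = 1.99, v̄ = (0.67+0.69)/2 = 0.68 → q = 2.3×1.99×0.68 = 3.112 m³/s
Panel 4-5: Δb = 2.7 m, d̄ = (1.88+2.01)/2 = 1.945, v̄ = (0.69+0.77)/2 = 0.73 → q = 2.7×1.945×0.73 = 3.834 m³/s
Panel 5-6: Δb = 5.4 m, d̄ = (2.01+0.00)/2 = 1.005, v̄ = (0.77+0.00)/2 = 0.385 → q = 5.4×1.005×0.385 = 2.089 m³/s
Q = Σ q = 12.55 m³/s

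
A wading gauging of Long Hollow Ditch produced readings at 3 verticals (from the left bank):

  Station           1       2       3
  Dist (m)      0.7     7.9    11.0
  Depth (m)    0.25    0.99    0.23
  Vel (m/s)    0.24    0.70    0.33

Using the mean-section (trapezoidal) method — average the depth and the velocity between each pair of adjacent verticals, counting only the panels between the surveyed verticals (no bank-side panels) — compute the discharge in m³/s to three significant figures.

3.07 m³/s

Panel 1-2: Δb = 7.2 m, d̄ = (0.25+0.99)/2 = 0.62, v̄ = (0.24+0.70)/2 = 0.47 → q = 7.2×0.62×0.47 = 2.098 m³/s
Panel 2-3: Δb = 3.1 m, d̄ = (0.99+0.23)/2 = 0.61, v̄ = (0.70+0.33)/2 = 0.515 → q = 3.1×0.61×0.515 = 0.9739 m³/s
Q = Σ q = 3.072 m³/s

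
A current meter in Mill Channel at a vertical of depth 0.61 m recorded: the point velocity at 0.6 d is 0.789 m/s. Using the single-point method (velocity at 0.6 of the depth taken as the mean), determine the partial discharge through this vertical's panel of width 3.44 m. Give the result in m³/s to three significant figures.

1.66 m³/s

v̄ = v₀.₆ = 0.789 m/s
q = v̄ × d × w = 0.7890 × 0.61 × 3.44 = 1.656 m³/s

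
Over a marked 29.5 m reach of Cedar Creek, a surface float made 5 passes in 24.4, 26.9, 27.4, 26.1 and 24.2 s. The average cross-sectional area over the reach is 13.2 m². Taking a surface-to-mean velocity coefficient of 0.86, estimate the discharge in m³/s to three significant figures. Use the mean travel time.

t̄ = (24.4 + 26.9 + 27.4 + 26.1 + 24.2) / 5 = 25.8 s
v_surface = L / t̄ = 29.5 / 25.8 = 1.143 m/s
v_mean = 0.86 × 1.143 = 0.9833 m/s
Q = A × v_mean = 13.2 × 0.9833 = 12.98 m³/s

13.0 m³/s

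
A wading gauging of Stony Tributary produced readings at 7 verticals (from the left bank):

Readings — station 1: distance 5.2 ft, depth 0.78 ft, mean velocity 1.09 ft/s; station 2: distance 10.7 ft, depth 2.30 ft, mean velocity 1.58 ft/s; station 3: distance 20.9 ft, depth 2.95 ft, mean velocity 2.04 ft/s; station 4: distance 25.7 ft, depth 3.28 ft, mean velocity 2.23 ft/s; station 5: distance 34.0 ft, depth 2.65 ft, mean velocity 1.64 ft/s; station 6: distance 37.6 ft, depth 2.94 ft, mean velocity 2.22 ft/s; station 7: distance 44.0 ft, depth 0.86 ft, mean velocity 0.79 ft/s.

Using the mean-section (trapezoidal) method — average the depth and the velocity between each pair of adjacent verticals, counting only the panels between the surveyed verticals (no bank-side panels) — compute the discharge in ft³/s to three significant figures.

177 ft³/s

Panel 1-2: Δb = 5.5 ft, d̄ = (0.78+2.30)/2 = 1.54, v̄ = (1.09+1.58)/2 = 1.335 → q = 5.5×1.54×1.335 = 11.31 ft³/s
Panel 2-3: Δb = 10.2 ft, d̄ = (2.30+2.95)/2 = 2.625, v̄ = (1.58+2.04)/2 = 1.81 → q = 10.2×2.625×1.81 = 48.46 ft³/s
Panel 3-4: Δb = 4.8 ft, d̄ = (2.95+3.28)/2 = 3.115, v̄ = (2.04+2.23)/2 = 2.135 → q = 4.8×3.115×2.135 = 31.92 ft³/s
Panel 4-5: Δb = 8.3 ft, d̄ = (3.28+2.65)/2 = 2.965, v̄ = (2.23+1.64)/2 = 1.935 → q = 8.3×2.965×1.935 = 47.62 ft³/s
Panel 5-6: Δb = 3.6 ft, d̄ = (2.65+2.94)/2 = 2.795, v̄ = (1.64+2.22)/2 = 1.93 → q = 3.6×2.795×1.93 = 19.42 ft³/s
Panel 6-7: Δb = 6.4 ft, d̄ = (2.94+0.86)/2 = 1.9, v̄ = (2.22+0.79)/2 = 1.505 → q = 6.4×1.9×1.505 = 18.30 ft³/s
Q = Σ q = 177.0 ft³/s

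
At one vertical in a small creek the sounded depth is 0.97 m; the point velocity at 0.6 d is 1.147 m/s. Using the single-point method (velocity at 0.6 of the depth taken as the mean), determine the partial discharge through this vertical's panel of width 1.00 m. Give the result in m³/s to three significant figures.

1.11 m³/s

v̄ = v₀.₆ = 1.147 m/s
q = v̄ × d × w = 1.147 × 0.97 × 1.00 = 1.113 m³/s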